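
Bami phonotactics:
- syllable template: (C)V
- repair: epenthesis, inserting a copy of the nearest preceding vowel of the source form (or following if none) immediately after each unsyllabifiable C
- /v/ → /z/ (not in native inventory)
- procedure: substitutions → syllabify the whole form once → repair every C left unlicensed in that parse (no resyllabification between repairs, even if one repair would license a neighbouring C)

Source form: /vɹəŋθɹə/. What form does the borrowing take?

Substitution: /v/ → /z/, giving /zɹəŋθɹə/.
Syllabifying with onset maximization leaves /z/, /ŋ/, /θ/ stranded (no codas are permitted; onsets are limited to one consonant).
Inserting the epenthetic vowel yields /z/ → /zə/, /ŋ/ → /ŋə/, /θ/ → /θə/.

zəɹəŋəθəɹə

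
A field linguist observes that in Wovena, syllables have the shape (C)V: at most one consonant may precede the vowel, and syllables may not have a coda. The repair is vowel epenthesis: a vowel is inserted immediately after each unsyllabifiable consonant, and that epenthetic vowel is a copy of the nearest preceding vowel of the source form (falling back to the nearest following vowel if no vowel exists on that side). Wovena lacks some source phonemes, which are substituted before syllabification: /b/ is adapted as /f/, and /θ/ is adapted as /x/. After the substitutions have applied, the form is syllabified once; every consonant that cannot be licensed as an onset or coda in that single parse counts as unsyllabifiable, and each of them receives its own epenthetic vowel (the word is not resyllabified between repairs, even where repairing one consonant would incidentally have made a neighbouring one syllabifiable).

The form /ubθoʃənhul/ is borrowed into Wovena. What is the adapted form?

Substitution: /b/ → /f/, /θ/ → /x/, giving /ufxoʃənhul/.
Syllabifying with onset maximization leaves /f/, /n/, /l/ stranded (no codas are permitted; onsets are limited to one consonant).
Epenthesis after each stranded consonant: /f/ → /fu/, /n/ → /nə/, /l/ → /lu/.

ufuxoʃənəhulu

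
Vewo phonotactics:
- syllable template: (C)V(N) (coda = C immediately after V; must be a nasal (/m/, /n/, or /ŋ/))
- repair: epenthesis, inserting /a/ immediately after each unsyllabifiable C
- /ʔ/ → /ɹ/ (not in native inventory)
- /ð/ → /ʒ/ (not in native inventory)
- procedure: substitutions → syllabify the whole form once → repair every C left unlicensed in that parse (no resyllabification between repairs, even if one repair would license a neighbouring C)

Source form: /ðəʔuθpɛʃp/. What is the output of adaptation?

ʒəɹuθapɛʃapa

Substitution: /ð/ → /ʒ/, /ʔ/ → /ɹ/, giving /ʒəɹuθpɛʃp/.
The consonants /θ/, /ʃ/, /p/ cannot be parsed into a legal (C)V(N) syllable (only a nasal (/m/, /n/, or /ŋ/) is licensed in coda position; onsets are limited to one consonant).
Epenthesis after each stranded consonant: /θ/ → /θa/, /ʃ/ → /ʃa/, /p/ → /pa/.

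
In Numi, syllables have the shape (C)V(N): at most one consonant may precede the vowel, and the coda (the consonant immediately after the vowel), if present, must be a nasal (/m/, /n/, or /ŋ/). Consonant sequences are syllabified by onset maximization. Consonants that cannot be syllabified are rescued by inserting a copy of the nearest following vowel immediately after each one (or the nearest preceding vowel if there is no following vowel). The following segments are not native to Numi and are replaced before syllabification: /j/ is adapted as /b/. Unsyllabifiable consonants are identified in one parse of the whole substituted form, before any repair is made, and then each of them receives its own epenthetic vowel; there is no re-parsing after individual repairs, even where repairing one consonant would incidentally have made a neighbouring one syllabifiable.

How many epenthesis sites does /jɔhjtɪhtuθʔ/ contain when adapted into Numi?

5

After substitution the input is /bɔhbtɪhtuθʔ/.
The unsyllabifiable consonants are /h/, /b/, /h/, /θ/, /ʔ/; each receives one epenthetic vowel.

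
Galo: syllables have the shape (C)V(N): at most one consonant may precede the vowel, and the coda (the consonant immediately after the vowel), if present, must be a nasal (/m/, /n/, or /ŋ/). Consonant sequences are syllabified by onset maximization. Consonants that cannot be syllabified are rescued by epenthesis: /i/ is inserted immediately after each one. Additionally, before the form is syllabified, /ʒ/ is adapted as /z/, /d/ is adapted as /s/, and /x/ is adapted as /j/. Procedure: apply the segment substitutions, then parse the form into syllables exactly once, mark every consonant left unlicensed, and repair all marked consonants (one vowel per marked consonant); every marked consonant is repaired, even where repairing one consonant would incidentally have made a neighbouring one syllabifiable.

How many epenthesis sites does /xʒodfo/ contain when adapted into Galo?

After substitution the input is /jzosfo/.
The unsyllabifiable consonants are /j/, /s/; each receives one epenthetic vowel.

2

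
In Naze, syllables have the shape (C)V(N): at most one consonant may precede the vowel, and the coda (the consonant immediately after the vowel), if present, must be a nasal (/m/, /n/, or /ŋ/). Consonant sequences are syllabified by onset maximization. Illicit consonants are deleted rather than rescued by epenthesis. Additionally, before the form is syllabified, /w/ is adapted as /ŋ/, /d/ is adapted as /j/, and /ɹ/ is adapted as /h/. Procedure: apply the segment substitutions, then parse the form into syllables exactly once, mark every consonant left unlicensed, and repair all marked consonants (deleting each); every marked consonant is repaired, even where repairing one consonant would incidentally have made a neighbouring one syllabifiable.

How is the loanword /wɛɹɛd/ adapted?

Substitution: /w/ → /ŋ/, /ɹ/ → /h/, /d/ → /j/, giving /ŋɛhɛj/.
Syllabifying with onset maximization leaves /j/ stranded (only a nasal (/m/, /n/, or /ŋ/) is licensed in coda position; onsets are limited to one consonant).
Deleting the stranded consonants removes /j/.

ŋɛhɛ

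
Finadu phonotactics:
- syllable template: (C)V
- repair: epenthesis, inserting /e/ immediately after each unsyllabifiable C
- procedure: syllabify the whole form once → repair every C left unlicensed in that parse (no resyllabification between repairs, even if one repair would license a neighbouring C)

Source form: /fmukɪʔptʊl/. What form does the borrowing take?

femukɪʔepetʊle

Under (C)V, the unsyllabifiable consonants are /f/, /ʔ/, /p/, /l/ (no codas are permitted; onsets are limited to one consonant).
Inserting the epenthetic vowel yields /f/ → /fe/, /ʔ/ → /ʔe/, /p/ → /pe/, /l/ → /le/.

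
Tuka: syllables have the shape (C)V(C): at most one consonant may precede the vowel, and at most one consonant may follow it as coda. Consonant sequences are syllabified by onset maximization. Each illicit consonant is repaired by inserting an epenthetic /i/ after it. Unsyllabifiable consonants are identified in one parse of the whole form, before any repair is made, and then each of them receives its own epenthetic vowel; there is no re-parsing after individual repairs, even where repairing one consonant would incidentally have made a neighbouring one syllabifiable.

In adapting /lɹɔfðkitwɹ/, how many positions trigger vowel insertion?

4

The unsyllabifiable consonants are /l/, /ð/, /w/, /ɹ/; each receives one epenthetic vowel.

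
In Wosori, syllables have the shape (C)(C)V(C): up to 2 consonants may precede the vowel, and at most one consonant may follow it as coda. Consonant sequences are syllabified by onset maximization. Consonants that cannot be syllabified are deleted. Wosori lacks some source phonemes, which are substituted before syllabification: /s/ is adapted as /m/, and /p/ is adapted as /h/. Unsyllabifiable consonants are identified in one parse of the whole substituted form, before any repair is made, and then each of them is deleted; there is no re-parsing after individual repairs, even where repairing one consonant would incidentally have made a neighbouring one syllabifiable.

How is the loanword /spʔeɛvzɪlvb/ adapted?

hʔeɛvzɪl

Substitution: /s/ → /m/, /p/ → /h/, giving /mhʔeɛvzɪlvb/.
The consonants /m/, /v/, /b/ cannot be parsed into a legal (C)(C)V(C) syllable (at most one coda consonant is licensed; onsets may contain at most 2 consonants).
Each unlicensed consonant is deleted: /m/, /v/, /b/.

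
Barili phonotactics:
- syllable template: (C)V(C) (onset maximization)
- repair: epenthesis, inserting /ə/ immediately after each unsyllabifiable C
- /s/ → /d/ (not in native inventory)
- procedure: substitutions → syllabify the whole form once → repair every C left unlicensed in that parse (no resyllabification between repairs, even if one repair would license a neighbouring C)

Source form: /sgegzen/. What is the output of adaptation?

Substitution: /s/ → /d/, giving /dgegzen/.
Under (C)V(C), the unsyllabifiable consonants are /d/ (at most one coda consonant is licensed; onsets are limited to one consonant).
Epenthesis after each stranded consonant: /d/ → /də/.

dəgegzen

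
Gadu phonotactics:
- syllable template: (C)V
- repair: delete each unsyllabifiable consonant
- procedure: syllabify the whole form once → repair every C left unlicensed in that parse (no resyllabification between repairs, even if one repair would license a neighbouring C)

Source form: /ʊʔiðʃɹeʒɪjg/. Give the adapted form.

ʊʔiɹeʒɪ

The consonants /ð/, /ʃ/, /j/, /g/ cannot be parsed into a legal (C)V syllable (no codas are permitted; onsets are limited to one consonant).
Deleting the stranded consonants removes /ð/, /ʃ/, /j/, /g/.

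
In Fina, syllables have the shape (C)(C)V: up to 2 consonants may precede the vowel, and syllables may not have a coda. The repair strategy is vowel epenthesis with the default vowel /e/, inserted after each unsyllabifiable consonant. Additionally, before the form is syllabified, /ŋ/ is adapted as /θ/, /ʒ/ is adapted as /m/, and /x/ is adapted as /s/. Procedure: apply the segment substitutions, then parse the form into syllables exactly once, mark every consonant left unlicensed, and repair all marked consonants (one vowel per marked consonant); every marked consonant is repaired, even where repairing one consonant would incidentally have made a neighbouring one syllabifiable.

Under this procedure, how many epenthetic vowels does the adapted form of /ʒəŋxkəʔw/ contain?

3

After substitution the input is /məθskəʔw/.
The unsyllabifiable consonants are /θ/, /ʔ/, /w/; each receives one epenthetic vowel.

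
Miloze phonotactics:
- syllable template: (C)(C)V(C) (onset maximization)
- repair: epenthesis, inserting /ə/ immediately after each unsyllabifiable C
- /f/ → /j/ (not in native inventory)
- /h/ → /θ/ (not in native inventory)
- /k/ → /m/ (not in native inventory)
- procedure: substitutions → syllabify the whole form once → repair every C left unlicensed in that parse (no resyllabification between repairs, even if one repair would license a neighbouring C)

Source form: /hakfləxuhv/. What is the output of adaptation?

θamjləxuθvə

Substitution: /h/ → /θ/, /k/ → /m/, /f/ → /j/, giving /θamjləxuθv/.
The consonants /v/ cannot be parsed into a legal (C)(C)V(C) syllable (at most one coda consonant is licensed; onsets may contain at most 2 consonants).
Epenthesis after each stranded consonant: /v/ → /və/.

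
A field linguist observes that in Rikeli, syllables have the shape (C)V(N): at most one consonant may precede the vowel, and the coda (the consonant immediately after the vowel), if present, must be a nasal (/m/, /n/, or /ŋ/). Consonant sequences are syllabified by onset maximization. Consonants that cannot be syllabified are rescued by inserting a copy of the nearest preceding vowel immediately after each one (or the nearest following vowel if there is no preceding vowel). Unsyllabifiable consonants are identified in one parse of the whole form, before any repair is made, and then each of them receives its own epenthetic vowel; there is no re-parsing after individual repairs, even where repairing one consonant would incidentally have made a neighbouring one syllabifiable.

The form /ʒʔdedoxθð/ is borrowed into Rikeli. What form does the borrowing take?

ʒeʔededoxoθoðo

The consonants /ʒ/, /ʔ/, /x/, /θ/, /ð/ cannot be parsed into a legal (C)V(N) syllable (only a nasal (/m/, /n/, or /ŋ/) is licensed in coda position; onsets are limited to one consonant).
Inserting the epenthetic vowel yields /ʒ/ → /ʒe/, /ʔ/ → /ʔe/, /x/ → /xo/, /θ/ → /θo/, /ð/ → /ðo/.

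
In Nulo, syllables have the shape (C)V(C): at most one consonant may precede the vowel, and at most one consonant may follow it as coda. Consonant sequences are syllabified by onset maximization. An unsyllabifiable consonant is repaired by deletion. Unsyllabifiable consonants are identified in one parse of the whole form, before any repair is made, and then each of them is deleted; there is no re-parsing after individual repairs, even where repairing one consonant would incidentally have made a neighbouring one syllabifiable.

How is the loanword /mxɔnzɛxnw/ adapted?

xɔnzɛx

Syllabifying with onset maximization leaves /m/, /n/, /w/ stranded (at most one coda consonant is licensed; onsets are limited to one consonant).
Each unlicensed consonant is deleted: /m/, /n/, /w/.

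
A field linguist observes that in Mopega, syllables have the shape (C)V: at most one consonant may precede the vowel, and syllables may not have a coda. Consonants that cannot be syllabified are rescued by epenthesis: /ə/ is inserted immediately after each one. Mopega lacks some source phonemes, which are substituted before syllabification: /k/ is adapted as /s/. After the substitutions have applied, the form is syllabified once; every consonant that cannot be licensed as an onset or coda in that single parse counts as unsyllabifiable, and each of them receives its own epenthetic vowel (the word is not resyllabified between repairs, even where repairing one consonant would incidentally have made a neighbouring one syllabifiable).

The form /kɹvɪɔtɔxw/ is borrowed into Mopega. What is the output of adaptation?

səɹəvɪɔtɔxəwə

Substitution: /k/ → /s/, giving /sɹvɪɔtɔxw/.
Syllabifying with onset maximization leaves /s/, /ɹ/, /x/, /w/ stranded (no codas are permitted; onsets are limited to one consonant).
Each unlicensed consonant becomes the onset of a new syllable: /s/ → /sə/, /ɹ/ → /ɹə/, /x/ → /xə/, /w/ → /wə/.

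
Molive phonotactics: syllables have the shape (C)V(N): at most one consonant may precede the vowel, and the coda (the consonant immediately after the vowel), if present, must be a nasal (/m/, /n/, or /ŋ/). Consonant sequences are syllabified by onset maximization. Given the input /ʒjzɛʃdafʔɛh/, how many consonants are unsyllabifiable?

Syllabifying with onset maximization leaves /ʒ/, /j/, /ʃ/, /f/, /h/ stranded (only a nasal (/m/, /n/, or /ŋ/) is licensed in coda position; onsets are limited to one consonant).

5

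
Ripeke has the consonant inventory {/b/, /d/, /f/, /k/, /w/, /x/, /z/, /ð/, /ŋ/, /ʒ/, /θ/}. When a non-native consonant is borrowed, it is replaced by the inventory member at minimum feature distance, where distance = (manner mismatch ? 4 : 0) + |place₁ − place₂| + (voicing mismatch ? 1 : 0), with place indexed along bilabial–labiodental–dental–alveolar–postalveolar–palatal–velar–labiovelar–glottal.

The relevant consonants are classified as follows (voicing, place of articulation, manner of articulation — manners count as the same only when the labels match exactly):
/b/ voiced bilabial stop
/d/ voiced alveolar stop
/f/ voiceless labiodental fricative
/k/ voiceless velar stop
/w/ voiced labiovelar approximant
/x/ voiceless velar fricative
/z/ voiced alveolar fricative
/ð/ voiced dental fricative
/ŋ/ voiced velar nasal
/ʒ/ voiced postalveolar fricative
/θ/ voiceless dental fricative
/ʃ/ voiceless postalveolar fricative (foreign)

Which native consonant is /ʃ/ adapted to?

/ʒ/ is closest: same manner (fricative), place distance 0 (postalveolar→postalveolar), voicing differs (+1); total 1. Next closest is /x/ at distance 2.

ʒ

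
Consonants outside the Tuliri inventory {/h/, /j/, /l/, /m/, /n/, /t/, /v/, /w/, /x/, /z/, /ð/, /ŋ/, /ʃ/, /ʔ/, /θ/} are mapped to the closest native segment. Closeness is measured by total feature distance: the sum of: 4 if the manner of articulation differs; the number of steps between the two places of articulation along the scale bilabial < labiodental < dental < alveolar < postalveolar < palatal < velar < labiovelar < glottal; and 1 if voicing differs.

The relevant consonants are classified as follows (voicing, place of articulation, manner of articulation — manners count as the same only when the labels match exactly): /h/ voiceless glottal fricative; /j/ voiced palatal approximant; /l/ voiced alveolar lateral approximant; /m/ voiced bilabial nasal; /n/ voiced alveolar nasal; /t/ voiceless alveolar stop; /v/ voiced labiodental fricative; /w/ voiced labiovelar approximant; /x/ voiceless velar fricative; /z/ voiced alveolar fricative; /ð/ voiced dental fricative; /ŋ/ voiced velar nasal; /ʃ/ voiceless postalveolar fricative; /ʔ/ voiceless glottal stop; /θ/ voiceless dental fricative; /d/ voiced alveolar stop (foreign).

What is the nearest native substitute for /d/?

t

/t/ is closest: same manner (stop), place distance 0 (alveolar→alveolar), voicing differs (+1); total 1. Next closest is /l/ at distance 4.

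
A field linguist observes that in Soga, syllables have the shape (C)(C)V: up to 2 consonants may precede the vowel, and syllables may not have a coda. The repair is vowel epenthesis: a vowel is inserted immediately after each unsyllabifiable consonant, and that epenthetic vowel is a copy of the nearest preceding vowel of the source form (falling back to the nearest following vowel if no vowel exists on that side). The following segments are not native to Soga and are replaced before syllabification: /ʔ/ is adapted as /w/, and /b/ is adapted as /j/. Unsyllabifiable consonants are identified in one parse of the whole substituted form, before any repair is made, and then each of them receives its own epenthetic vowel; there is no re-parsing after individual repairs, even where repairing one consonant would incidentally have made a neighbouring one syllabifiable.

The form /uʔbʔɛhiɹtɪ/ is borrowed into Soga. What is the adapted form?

uwujwɛhiɹtɪ

Substitution: /ʔ/ → /w/, /b/ → /j/, giving /uwjwɛhiɹtɪ/.
Syllabifying with onset maximization leaves /w/ stranded (no codas are permitted; onsets may contain at most 2 consonants).
Each unlicensed consonant becomes the onset of a new syllable: /w/ → /wu/.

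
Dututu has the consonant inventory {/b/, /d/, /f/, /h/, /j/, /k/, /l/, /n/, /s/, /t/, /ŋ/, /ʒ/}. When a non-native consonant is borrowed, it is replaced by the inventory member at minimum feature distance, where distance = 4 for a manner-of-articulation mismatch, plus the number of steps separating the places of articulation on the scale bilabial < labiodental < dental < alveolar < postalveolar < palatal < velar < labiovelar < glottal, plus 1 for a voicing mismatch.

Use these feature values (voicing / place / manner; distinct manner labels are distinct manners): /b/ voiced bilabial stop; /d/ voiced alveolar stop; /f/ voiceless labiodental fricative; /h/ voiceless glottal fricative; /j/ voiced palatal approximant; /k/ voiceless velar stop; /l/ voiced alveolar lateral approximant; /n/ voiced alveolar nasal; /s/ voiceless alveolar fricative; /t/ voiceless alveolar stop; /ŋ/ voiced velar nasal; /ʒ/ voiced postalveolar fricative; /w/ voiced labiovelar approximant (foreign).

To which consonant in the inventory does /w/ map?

j

/j/ is closest: same manner (approximant), place distance 2 (labiovelar→palatal), same voicing; total 2. Next closest is /ŋ/ at distance 5.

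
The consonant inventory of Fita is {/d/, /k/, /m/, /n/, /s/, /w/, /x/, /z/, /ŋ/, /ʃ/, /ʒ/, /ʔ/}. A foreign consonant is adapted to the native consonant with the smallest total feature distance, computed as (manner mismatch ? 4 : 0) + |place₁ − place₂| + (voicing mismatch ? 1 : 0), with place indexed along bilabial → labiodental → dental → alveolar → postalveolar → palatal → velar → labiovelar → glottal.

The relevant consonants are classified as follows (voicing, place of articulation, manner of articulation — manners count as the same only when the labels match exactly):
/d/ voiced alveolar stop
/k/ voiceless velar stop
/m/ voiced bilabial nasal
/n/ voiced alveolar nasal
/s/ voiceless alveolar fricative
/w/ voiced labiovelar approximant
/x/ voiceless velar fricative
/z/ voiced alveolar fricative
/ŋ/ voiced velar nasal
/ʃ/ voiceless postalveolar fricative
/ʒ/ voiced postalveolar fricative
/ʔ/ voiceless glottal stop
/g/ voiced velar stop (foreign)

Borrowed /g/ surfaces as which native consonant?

/k/ is closest: same manner (stop), place distance 0 (velar→velar), voicing differs (+1); total 1. Next closest is /d/ at distance 3.

k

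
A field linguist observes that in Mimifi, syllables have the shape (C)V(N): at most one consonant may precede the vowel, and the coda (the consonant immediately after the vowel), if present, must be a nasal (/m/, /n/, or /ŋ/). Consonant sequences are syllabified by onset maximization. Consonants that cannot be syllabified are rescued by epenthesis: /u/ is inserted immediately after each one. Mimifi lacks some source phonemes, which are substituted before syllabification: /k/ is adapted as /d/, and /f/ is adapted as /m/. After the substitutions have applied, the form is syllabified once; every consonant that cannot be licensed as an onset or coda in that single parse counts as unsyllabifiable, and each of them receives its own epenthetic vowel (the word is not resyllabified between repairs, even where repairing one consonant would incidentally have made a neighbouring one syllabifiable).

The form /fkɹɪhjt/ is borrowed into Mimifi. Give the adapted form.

Substitution: /f/ → /m/, /k/ → /d/, giving /mdɹɪhjt/.
Syllabifying with onset maximization leaves /m/, /d/, /h/, /j/, /t/ stranded (only a nasal (/m/, /n/, or /ŋ/) is licensed in coda position; onsets are limited to one consonant).
Each unlicensed consonant becomes the onset of a new syllable: /m/ → /mu/, /d/ → /du/, /h/ → /hu/, /j/ → /ju/, /t/ → /tu/.

muduɹɪhujutu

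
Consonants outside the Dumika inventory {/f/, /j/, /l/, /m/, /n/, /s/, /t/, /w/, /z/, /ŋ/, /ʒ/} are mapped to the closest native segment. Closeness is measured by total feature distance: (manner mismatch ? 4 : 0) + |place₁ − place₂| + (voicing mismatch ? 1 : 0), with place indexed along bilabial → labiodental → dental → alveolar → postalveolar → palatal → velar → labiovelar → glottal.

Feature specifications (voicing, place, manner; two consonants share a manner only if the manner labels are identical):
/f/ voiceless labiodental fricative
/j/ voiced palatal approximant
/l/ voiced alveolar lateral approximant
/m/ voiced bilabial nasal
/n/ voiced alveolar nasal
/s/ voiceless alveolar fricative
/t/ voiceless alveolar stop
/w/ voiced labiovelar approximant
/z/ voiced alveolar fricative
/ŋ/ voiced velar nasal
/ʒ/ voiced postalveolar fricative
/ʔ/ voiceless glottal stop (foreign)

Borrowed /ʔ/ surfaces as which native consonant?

/t/ is closest: same manner (stop), place distance 5 (glottal→alveolar), same voicing; total 5. Next closest is /w/ at distance 6.

t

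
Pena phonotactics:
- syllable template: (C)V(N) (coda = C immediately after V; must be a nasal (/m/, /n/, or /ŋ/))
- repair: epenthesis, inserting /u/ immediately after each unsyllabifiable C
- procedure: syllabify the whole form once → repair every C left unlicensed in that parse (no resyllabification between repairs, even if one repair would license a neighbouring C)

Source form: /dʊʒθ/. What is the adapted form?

Under (C)V(N), the unsyllabifiable consonants are /ʒ/, /θ/ (only a nasal (/m/, /n/, or /ŋ/) is licensed in coda position; onsets are limited to one consonant).
Epenthesis after each stranded consonant: /ʒ/ → /ʒu/, /θ/ → /θu/.

dʊʒuθu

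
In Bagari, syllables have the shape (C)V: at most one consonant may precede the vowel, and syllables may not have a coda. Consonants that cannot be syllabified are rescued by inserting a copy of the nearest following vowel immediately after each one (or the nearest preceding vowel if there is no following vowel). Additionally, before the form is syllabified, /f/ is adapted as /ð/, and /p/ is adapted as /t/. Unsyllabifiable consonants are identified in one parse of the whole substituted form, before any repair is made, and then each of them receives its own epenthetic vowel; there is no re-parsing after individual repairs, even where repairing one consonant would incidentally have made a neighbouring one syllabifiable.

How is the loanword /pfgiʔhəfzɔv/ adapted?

Substitution: /p/ → /t/, /f/ → /ð/, giving /tðgiʔhəðzɔv/.
Syllabifying with onset maximization leaves /t/, /ð/, /ʔ/, /ð/, /v/ stranded (no codas are permitted; onsets are limited to one consonant).
Each unlicensed consonant becomes the onset of a new syllable: /t/ → /ti/, /ð/ → /ði/, /ʔ/ → /ʔə/, /ð/ → /ðɔ/, /v/ → /vɔ/.

tiðigiʔəhəðɔzɔvɔ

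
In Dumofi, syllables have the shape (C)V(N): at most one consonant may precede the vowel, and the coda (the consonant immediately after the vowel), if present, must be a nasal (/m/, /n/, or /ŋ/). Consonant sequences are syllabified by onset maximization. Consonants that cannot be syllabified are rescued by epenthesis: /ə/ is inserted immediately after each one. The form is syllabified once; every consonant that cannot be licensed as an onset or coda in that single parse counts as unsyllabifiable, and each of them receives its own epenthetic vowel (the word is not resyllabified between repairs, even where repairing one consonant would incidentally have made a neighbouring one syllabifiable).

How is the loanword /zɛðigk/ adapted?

zɛðigəkə

The consonants /g/, /k/ cannot be parsed into a legal (C)V(N) syllable (only a nasal (/m/, /n/, or /ŋ/) is licensed in coda position; onsets are limited to one consonant).
Inserting the epenthetic vowel yields /g/ → /gə/, /k/ → /kə/.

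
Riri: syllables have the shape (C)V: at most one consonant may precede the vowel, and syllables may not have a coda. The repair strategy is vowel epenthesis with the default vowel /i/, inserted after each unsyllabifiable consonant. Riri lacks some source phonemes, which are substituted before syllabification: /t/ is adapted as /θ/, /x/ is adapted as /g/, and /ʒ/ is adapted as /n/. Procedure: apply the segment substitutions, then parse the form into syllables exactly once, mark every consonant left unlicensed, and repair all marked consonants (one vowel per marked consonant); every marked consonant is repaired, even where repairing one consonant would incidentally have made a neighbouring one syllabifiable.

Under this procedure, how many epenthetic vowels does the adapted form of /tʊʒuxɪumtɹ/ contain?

3

After substitution the input is /θʊnugɪumθɹ/.
The unsyllabifiable consonants are /m/, /θ/, /ɹ/; each receives one epenthetic vowel.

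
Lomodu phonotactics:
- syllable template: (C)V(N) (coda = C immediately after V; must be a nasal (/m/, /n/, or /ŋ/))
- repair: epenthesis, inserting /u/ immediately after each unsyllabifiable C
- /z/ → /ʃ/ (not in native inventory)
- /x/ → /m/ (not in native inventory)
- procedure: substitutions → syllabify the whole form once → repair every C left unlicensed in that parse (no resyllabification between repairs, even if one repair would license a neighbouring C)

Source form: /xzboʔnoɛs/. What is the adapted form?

muʃuboʔunoɛsu

Substitution: /x/ → /m/, /z/ → /ʃ/, giving /mʃboʔnoɛs/.
Under (C)V(N), the unsyllabifiable consonants are /m/, /ʃ/, /ʔ/, /s/ (only a nasal (/m/, /n/, or /ŋ/) is licensed in coda position; onsets are limited to one consonant).
Epenthesis after each stranded consonant: /m/ → /mu/, /ʃ/ → /ʃu/, /ʔ/ → /ʔu/, /s/ → /su/.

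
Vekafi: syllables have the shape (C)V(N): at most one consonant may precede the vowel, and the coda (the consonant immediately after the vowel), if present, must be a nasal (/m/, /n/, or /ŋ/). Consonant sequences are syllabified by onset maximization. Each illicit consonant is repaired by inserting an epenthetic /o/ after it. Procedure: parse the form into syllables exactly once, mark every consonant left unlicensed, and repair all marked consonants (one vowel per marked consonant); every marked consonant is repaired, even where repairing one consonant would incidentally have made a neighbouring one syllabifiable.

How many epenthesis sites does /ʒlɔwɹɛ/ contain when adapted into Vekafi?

2

The unsyllabifiable consonants are /ʒ/, /w/; each receives one epenthetic vowel.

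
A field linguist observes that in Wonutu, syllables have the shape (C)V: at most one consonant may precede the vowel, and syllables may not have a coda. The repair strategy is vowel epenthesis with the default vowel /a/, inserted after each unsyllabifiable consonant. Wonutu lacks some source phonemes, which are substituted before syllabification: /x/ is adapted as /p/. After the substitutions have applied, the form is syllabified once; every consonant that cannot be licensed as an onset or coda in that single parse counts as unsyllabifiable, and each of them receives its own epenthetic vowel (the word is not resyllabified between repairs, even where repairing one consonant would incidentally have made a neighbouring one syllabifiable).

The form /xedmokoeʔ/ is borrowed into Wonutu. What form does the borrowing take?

pedamokoeʔa

Substitution: /x/ → /p/, giving /pedmokoeʔ/.
Syllabifying with onset maximization leaves /d/, /ʔ/ stranded (no codas are permitted; onsets are limited to one consonant).
Epenthesis after each stranded consonant: /d/ → /da/, /ʔ/ → /ʔa/.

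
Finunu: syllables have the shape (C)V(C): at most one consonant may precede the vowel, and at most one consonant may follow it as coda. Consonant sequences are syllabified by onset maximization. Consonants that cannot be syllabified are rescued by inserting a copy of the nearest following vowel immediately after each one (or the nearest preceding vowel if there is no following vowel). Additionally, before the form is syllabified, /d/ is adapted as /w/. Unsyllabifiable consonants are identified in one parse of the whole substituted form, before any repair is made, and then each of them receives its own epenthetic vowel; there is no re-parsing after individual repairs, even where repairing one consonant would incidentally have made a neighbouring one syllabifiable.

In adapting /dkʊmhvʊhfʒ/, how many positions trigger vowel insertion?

4

After substitution the input is /wkʊmhvʊhfʒ/.
The unsyllabifiable consonants are /w/, /h/, /f/, /ʒ/; each receives one epenthetic vowel.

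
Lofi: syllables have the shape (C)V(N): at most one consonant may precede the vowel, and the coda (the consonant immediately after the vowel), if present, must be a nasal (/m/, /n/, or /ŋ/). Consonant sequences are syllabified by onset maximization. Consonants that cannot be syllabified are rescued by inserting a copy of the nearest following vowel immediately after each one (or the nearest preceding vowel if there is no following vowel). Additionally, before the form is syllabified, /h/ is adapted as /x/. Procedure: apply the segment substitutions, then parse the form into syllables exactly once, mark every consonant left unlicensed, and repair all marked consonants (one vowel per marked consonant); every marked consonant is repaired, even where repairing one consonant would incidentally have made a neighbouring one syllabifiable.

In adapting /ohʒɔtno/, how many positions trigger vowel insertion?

2

After substitution the input is /oxʒɔtno/.
The unsyllabifiable consonants are /x/, /t/; each receives one epenthetic vowel.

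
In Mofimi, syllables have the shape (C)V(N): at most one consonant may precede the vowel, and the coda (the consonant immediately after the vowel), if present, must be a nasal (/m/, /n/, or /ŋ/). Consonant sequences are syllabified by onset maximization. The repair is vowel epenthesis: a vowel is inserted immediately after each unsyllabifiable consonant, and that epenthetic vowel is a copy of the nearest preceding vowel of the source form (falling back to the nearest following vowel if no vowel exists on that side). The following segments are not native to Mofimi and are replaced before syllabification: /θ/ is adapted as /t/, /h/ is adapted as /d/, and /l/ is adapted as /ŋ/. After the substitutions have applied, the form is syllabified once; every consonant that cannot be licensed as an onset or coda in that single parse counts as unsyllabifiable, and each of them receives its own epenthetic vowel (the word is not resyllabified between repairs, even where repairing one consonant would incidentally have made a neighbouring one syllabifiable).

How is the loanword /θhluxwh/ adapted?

Substitution: /θ/ → /t/, /h/ → /d/, /l/ → /ŋ/, giving /tdŋuxwd/.
Syllabifying with onset maximization leaves /t/, /d/, /x/, /w/, /d/ stranded (only a nasal (/m/, /n/, or /ŋ/) is licensed in coda position; onsets are limited to one consonant).
Inserting the epenthetic vowel yields /t/ → /tu/, /d/ → /du/, /x/ → /xu/, /w/ → /wu/, /d/ → /du/.

tuduŋuxuwudu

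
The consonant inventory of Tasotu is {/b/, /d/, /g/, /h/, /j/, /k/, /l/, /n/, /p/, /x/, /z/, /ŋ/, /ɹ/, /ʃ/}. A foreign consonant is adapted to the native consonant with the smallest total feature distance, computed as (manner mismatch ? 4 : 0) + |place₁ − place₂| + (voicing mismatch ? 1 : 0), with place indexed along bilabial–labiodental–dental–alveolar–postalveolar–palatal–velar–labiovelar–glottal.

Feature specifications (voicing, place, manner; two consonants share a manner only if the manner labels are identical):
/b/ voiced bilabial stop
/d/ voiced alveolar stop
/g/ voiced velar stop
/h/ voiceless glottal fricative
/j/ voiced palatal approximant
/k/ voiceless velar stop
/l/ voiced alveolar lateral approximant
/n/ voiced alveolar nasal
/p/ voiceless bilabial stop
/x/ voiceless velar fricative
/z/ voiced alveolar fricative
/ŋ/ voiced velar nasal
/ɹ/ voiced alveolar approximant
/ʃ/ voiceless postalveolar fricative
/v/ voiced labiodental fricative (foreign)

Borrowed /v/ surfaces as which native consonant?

/z/ is closest: same manner (fricative), place distance 2 (labiodental→alveolar), same voicing; total 2. Next closest is /ʃ/ at distance 4.

z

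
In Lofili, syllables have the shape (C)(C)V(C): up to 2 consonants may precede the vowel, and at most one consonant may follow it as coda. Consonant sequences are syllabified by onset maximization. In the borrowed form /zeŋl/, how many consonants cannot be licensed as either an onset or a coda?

The consonants /l/ cannot be parsed into a legal (C)(C)V(C) syllable (at most one coda consonant is licensed; onsets may contain at most 2 consonants).

1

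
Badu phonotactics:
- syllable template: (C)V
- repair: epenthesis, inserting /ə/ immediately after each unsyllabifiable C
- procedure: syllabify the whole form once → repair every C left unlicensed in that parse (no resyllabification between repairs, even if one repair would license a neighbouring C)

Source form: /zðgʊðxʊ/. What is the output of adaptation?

Under (C)V, the unsyllabifiable consonants are /z/, /ð/, /ð/ (no codas are permitted; onsets are limited to one consonant).
Inserting the epenthetic vowel yields /z/ → /zə/, /ð/ → /ðə/, /ð/ → /ðə/.

zəðəgʊðəxʊ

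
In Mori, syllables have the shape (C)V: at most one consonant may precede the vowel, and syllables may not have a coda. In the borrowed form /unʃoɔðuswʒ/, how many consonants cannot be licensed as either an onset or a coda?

4

The consonants /n/, /s/, /w/, /ʒ/ cannot be parsed into a legal (C)V syllable (no codas are permitted; onsets are limited to one consonant).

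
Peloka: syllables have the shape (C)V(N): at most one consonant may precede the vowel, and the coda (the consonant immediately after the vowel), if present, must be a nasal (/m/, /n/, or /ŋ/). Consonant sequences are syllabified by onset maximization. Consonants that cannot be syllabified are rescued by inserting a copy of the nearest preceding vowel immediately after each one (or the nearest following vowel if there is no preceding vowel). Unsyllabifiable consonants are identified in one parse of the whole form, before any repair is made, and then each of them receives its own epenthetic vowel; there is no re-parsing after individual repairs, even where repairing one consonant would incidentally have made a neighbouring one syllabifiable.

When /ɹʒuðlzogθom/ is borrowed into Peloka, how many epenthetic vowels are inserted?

The unsyllabifiable consonants are /ɹ/, /ð/, /l/, /g/; each receives one epenthetic vowel.

4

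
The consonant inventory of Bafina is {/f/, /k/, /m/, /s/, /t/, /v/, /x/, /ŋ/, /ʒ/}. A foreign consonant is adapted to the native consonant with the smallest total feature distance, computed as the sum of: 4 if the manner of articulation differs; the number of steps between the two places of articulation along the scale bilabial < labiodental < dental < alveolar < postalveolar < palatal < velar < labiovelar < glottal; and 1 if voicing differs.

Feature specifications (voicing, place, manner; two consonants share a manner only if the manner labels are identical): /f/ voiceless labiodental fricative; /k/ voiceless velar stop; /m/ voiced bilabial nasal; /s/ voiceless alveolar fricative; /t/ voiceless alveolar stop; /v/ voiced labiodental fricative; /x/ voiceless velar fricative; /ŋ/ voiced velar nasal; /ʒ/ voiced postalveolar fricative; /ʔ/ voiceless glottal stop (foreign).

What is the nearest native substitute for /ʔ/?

k

/k/ is closest: same manner (stop), place distance 2 (glottal→velar), same voicing; total 2. Next closest is /t/ at distance 5.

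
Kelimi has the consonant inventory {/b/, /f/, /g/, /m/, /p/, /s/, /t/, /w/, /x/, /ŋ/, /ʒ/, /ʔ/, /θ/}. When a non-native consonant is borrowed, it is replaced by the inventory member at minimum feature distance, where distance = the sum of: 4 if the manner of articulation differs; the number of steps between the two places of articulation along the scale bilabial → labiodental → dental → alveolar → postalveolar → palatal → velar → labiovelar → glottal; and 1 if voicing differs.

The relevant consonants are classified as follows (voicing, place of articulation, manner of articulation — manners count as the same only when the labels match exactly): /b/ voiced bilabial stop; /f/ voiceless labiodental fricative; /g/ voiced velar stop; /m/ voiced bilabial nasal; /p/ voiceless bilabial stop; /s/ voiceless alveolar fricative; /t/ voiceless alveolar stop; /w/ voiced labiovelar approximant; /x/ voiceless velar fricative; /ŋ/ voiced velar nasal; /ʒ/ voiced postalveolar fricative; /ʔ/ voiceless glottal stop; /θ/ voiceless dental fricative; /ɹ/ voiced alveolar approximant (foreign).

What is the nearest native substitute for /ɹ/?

/w/ is closest: same manner (approximant), place distance 4 (alveolar→labiovelar), same voicing; total 4. Next closest is /s/ at distance 5.

w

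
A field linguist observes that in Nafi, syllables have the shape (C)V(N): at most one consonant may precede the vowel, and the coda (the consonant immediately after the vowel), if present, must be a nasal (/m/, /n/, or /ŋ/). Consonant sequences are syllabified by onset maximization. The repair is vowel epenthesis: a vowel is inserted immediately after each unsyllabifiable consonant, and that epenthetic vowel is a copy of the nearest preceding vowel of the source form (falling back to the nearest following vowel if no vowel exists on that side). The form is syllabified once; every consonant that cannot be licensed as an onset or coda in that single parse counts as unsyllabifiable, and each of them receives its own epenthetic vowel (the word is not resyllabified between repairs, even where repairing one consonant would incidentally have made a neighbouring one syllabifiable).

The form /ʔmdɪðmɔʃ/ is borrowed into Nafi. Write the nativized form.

Syllabifying with onset maximization leaves /ʔ/, /m/, /ð/, /ʃ/ stranded (only a nasal (/m/, /n/, or /ŋ/) is licensed in coda position; onsets are limited to one consonant).
Epenthesis after each stranded consonant: /ʔ/ → /ʔɪ/, /m/ → /mɪ/, /ð/ → /ðɪ/, /ʃ/ → /ʃɔ/.

ʔɪmɪdɪðɪmɔʃɔ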